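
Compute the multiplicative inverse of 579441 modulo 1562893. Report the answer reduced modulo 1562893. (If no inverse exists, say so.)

gcd(1562893, 579441) by repeated division:
1562893 = 2×579441 + 404011
579441 = 1×404011 + 175430
404011 = 2×175430 + 53151
175430 = 3×53151 + 15977
53151 = 3×15977 + 5220
15977 = 3×5220 + 317
5220 = 16×317 + 148
317 = 2×148 + 21
148 = 7×21 + 1
21 = 21×1 + 0
gcd = 1, so the inverse exists. Back-substitute:
1 = 148 − 7·21
1 = −7·317 + 15·148
1 = 15·5220 − 247·317
1 = −247·15977 + 756·5220
1 = 756·53151 − 2515·15977
1 = −2515·175430 + 8301·53151
1 = 8301·404011 − 19117·175430
1 = −19117·579441 + 27418·404011
1 = 27418·1562893 − 73953·579441
So 579441·(-73953) ≡ 1 (mod 1562893), and -73953 ≡ 1488940 (mod 1562893).

1488940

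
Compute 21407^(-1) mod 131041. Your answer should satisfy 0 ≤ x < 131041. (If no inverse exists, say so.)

31109

Extended Euclidean algorithm:
131041 = 6×21407 + 2599
21407 = 8×2599 + 615
2599 = 4×615 + 139
615 = 4×139 + 59
139 = 2×59 + 21
59 = 2×21 + 17
21 = 1×17 + 4
17 = 4×4 + 1
4 = 4×1 + 0
Since gcd(21407, 131041) = 1, back-substitute to write 1 as a combination:
1 = 17 − 4·4
1 = −4·21 + 5·17
1 = 5·59 − 14·21
1 = −14·139 + 33·59
1 = 33·615 − 146·139
1 = −146·2599 + 617·615
1 = 617·21407 − 5082·2599
1 = −5082·131041 + 31109·21407
So 21407·31109 ≡ 1 (mod 131041).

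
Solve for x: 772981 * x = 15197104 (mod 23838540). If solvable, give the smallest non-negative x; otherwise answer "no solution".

gcd(772981, 23838540):
23838540 = 30*772981 + 649110
772981 = 1*649110 + 123871
649110 = 5*123871 + 29755
123871 = 4*29755 + 4851
29755 = 6*4851 + 649
4851 = 7*649 + 308
649 = 2*308 + 33
308 = 9*33 + 11
33 = 3*11 + 0
gcd = 11, but 11 ∤ 15197104, so the congruence has no solution.

no solution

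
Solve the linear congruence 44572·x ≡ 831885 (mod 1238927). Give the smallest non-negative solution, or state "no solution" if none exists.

498597

First find gcd(44572, 1238927):
1238927 = 27*44572 + 35483
44572 = 1*35483 + 9089
35483 = 3*9089 + 8216
9089 = 1*8216 + 873
8216 = 9*873 + 359
873 = 2*359 + 155
359 = 2*155 + 49
155 = 3*49 + 8
49 = 6*8 + 1
8 = 8*1 + 0
gcd = 1, so a unique solution mod 1238927 exists.
Back-substitute for the Bézout coefficients:
1 = 49 − 6·8
1 = −6·155 + 19·49
1 = 19·359 − 44·155
1 = −44·873 + 107·359
1 = 107·8216 − 1007·873
1 = −1007·9089 + 1114·8216
1 = 1114·35483 − 4349·9089
1 = −4349·44572 + 5463·35483
1 = 5463·1238927 − 151850·44572
So 44572·(-151850) ≡ 1 (mod 1238927), giving 44572⁻¹ ≡ 1087077.
x ≡ 44572⁻¹·831885 ≡ 1087077·831885 ≡ 498597 (mod 1238927).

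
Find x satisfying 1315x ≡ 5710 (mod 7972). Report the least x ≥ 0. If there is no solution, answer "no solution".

First find gcd(1315, 7972):
7972 = 6*1315 + 82
1315 = 16*82 + 3
82 = 27*3 + 1
3 = 3*1 + 0
gcd = 1, so a unique solution mod 7972 exists.
Back-substitute for the Bézout coefficients:
1 = 82 − 27·3
1 = −27·1315 + 433·82
1 = 433·7972 − 2625·1315
So 1315·(-2625) ≡ 1 (mod 7972), giving 1315⁻¹ ≡ 5347.
x ≡ 1315⁻¹·5710 ≡ 5347·5710 ≡ 6582 (mod 7972).

6582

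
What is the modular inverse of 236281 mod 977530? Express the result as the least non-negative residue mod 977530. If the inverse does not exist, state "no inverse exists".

Run Euclid on (977530, 236281):
977530 = 4·236281 + 32406
236281 = 7·32406 + 9439
32406 = 3·9439 + 4089
9439 = 2·4089 + 1261
4089 = 3·1261 + 306
1261 = 4·306 + 37
306 = 8·37 + 10
37 = 3·10 + 7
10 = 1·7 + 3
7 = 2·3 + 1
3 = 3·1 + 0
Since gcd(236281, 977530) = 1, back-substitute to write 1 as a combination:
1 = 7 − 2·3
1 = −2·10 + 3·7
1 = 3·37 − 11·10
1 = −11·306 + 91·37
1 = 91·1261 − 375·306
1 = −375·4089 + 1216·1261
1 = 1216·9439 − 2807·4089
1 = −2807·32406 + 9637·9439
1 = 9637·236281 − 70266·32406
1 = −70266·977530 + 290701·236281
So 236281·290701 ≡ 1 (mod 977530).

290701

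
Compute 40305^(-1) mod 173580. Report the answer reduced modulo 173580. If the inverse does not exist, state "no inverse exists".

Compute gcd(40305, 173580):
173580 = 4·40305 + 12360
40305 = 3·12360 + 3225
12360 = 3·3225 + 2685
3225 = 1·2685 + 540
2685 = 4·540 + 525
540 = 1·525 + 15
525 = 35·15 + 0
The gcd is 15, not 1, hence no inverse exists.

no inverse exists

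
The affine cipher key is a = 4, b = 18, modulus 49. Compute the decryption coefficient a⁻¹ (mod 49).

gcd(49, 4) by repeated division:
49 = 12·4 + 1
4 = 4·1 + 0
The gcd is 1. Working backward:
1 = 49 − 12·4
Thus 4·(-12) ≡ 1 (mod 49); reducing, -12 mod 49 = 37.

37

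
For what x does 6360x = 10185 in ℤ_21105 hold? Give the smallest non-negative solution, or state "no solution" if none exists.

First find gcd(6360, 21105):
21105 = 3*6360 + 2025
6360 = 3*2025 + 285
2025 = 7*285 + 30
285 = 9*30 + 15
30 = 2*15 + 0
gcd = 15 and 15 | 10185, so solutions exist. Divide through by 15: 424x ≡ 679 (mod 1407).
Now find 424⁻¹ mod 1407:
1407 = 3×424 + 135
424 = 3×135 + 19
135 = 7×19 + 2
19 = 9×2 + 1
2 = 2×1 + 0
Back-substitute:
1 = 19 − 9·2
1 = −9·135 + 64·19
1 = 64·424 − 201·135
1 = −201·1407 + 667·424
So 424⁻¹ ≡ 667 (mod 1407).
Then x ≡ 667·679 ≡ 1246 (mod 1407); the smallest non-negative solution is x = 1246.

1246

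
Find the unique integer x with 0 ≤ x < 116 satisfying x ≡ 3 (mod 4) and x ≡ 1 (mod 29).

Write x = 3 + 4·k. Then 4·k ≡ 1 − 3 ≡ 27 (mod 29).
Need 4⁻¹ mod 29. Extended Euclid on (29, 4):
29 = 7*4 + 1
4 = 4*1 + 0
Back-substitute:
1 = 29 − 7·4
4⁻¹ ≡ 22 (mod 29), so k ≡ 22·27 ≡ 14 (mod 29).
x = 3 + 4·14 = 59.

59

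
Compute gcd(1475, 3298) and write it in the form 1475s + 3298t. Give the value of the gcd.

Apply Euclid's algorithm to 3298 and 1475:
3298 = 2*1475 + 348
1475 = 4*348 + 83
348 = 4*83 + 16
83 = 5*16 + 3
16 = 5*3 + 1
3 = 3*1 + 0
gcd(1475, 3298) = 1.
Working backward:
1 = 16 − 5·3
1 = −5·83 + 26·16
1 = 26·348 − 109·83
1 = −109·1475 + 462·348
1 = 462·3298 − 1033·1475
So 1 = (462)·3298 + (-1033)·1475.

1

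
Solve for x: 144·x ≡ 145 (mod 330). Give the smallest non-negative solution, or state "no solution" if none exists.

gcd(144, 330):
330 = 2*144 + 42
144 = 3*42 + 18
42 = 2*18 + 6
18 = 3*6 + 0
gcd = 6, but 6 ∤ 145, so the congruence has no solution.

no solution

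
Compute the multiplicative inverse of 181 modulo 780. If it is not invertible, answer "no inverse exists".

181

Run Euclid on (780, 181):
780 = 4*181 + 56
181 = 3*56 + 13
56 = 4*13 + 4
13 = 3*4 + 1
4 = 4*1 + 0
Since gcd(181, 780) = 1, back-substitute to write 1 as a combination:
1 = 13 − 3·4
1 = −3·56 + 13·13
1 = 13·181 − 42·56
1 = −42·780 + 181·181
So 181·181 ≡ 1 (mod 780).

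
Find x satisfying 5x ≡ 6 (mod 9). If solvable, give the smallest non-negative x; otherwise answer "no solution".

3

First find gcd(5, 9):
9 = 1·5 + 4
5 = 1·4 + 1
4 = 4·1 + 0
gcd = 1, so a unique solution mod 9 exists.
Back-substitute for the Bézout coefficients:
1 = 5 − 4
1 = −9 + 2·5
So 5·(2) ≡ 1 (mod 9), giving 5⁻¹ ≡ 2.
x ≡ 5⁻¹·6 ≡ 2·6 ≡ 3 (mod 9).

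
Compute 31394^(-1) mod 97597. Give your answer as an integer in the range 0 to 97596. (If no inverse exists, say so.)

Apply the Euclidean algorithm to 97597 and 31394:
97597 = 3·31394 + 3415
31394 = 9·3415 + 659
3415 = 5·659 + 120
659 = 5·120 + 59
120 = 2·59 + 2
59 = 29·2 + 1
2 = 2·1 + 0
Since gcd(31394, 97597) = 1, back-substitute to write 1 as a combination:
1 = 59 − 29·2
1 = −29·120 + 59·59
1 = 59·659 − 324·120
1 = −324·3415 + 1679·659
1 = 1679·31394 − 15435·3415
1 = −15435·97597 + 47984·31394
So 31394·47984 ≡ 1 (mod 97597).

47984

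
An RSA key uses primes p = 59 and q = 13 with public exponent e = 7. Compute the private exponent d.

φ(n) = (p−1)(q−1) = 58·12 = 696.
Need d with 7·d ≡ 1 (mod 696). Apply the extended Euclidean algorithm:
696 = 99×7 + 3
7 = 2×3 + 1
3 = 3×1 + 0
Back-substitute:
1 = 7 − 2·3
1 = −2·696 + 199·7
So 7·199 ≡ 1 (mod 696), hence d = 199.

199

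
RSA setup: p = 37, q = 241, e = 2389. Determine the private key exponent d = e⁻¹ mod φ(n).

φ(n) = (p−1)(q−1) = 36·240 = 8640.
Need d with 2389·d ≡ 1 (mod 8640). Apply the extended Euclidean algorithm:
8640 = 3*2389 + 1473
2389 = 1*1473 + 916
1473 = 1*916 + 557
916 = 1*557 + 359
557 = 1*359 + 198
359 = 1*198 + 161
198 = 1*161 + 37
161 = 4*37 + 13
37 = 2*13 + 11
13 = 1*11 + 2
11 = 5*2 + 1
2 = 2*1 + 0
Back-substitute:
1 = 11 − 5·2
1 = −5·13 + 6·11
1 = 6·37 − 17·13
1 = −17·161 + 74·37
1 = 74·198 − 91·161
1 = −91·359 + 165·198
1 = 165·557 − 256·359
1 = −256·916 + 421·557
1 = 421·1473 − 677·916
1 = −677·2389 + 1098·1473
1 = 1098·8640 − 3971·2389
So 2389·(-3971) ≡ 1 (mod 8640), hence d ≡ -3971 ≡ 4669 (mod 8640).

4669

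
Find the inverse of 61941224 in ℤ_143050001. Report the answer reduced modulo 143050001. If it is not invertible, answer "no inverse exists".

76909013

Apply the Euclidean algorithm to 143050001 and 61941224:
143050001 = 2*61941224 + 19167553
61941224 = 3*19167553 + 4438565
19167553 = 4*4438565 + 1413293
4438565 = 3*1413293 + 198686
1413293 = 7*198686 + 22491
198686 = 8*22491 + 18758
22491 = 1*18758 + 3733
18758 = 5*3733 + 93
3733 = 40*93 + 13
93 = 7*13 + 2
13 = 6*2 + 1
2 = 2*1 + 0
The gcd is 1. Working backward:
1 = 13 − 6·2
1 = −6·93 + 43·13
1 = 43·3733 − 1726·93
1 = −1726·18758 + 8673·3733
1 = 8673·22491 − 10399·18758
1 = −10399·198686 + 91865·22491
1 = 91865·1413293 − 653454·198686
1 = −653454·4438565 + 2052227·1413293
1 = 2052227·19167553 − 8862362·4438565
1 = −8862362·61941224 + 28639313·19167553
1 = 28639313·143050001 − 66140988·61941224
Thus 61941224·(-66140988) ≡ 1 (mod 143050001); reducing, -66140988 mod 143050001 = 76909013.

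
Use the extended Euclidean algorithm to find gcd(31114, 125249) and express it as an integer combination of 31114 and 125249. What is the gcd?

1

Apply Euclid's algorithm to 125249 and 31114:
125249 = 4·31114 + 793
31114 = 39·793 + 187
793 = 4·187 + 45
187 = 4·45 + 7
45 = 6·7 + 3
7 = 2·3 + 1
3 = 3·1 + 0
gcd(31114, 125249) = 1.
Working backward:
1 = 7 − 2·3
1 = −2·45 + 13·7
1 = 13·187 − 54·45
1 = −54·793 + 229·187
1 = 229·31114 − 8985·793
1 = −8985·125249 + 36169·31114
So 1 = (-8985)·125249 + (36169)·31114.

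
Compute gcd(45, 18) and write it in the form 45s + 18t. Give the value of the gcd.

9

Repeated division:
45 = 2*18 + 9
18 = 2*9 + 0
gcd(45, 18) = 9.
Back-substituting:
9 = 45 − 2·18
So 9 = (1)·45 + (-2)·18.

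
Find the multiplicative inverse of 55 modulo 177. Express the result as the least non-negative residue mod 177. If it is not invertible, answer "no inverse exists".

Apply the Euclidean algorithm to 177 and 55:
177 = 3×55 + 12
55 = 4×12 + 7
12 = 1×7 + 5
7 = 1×5 + 2
5 = 2×2 + 1
2 = 2×1 + 0
Since gcd(55, 177) = 1, back-substitute to write 1 as a combination:
1 = 5 − 2·2
1 = −2·7 + 3·5
1 = 3·12 − 5·7
1 = −5·55 + 23·12
1 = 23·177 − 74·55
So 55·(-74) ≡ 1 (mod 177), and -74 ≡ 103 (mod 177).

103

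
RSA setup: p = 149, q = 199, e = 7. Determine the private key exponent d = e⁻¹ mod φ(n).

φ(n) = (p−1)(q−1) = 148·198 = 29304.
Need d with 7·d ≡ 1 (mod 29304). Apply the extended Euclidean algorithm:
29304 = 4186*7 + 2
7 = 3*2 + 1
2 = 2*1 + 0
Back-substitute:
1 = 7 − 3·2
1 = −3·29304 + 12559·7
So 7·12559 ≡ 1 (mod 29304), hence d = 12559.

12559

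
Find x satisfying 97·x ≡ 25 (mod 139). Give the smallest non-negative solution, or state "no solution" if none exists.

102

First find gcd(97, 139):
139 = 1*97 + 42
97 = 2*42 + 13
42 = 3*13 + 3
13 = 4*3 + 1
3 = 3*1 + 0
gcd = 1, so a unique solution mod 139 exists.
Back-substitute for the Bézout coefficients:
1 = 13 − 4·3
1 = −4·42 + 13·13
1 = 13·97 − 30·42
1 = −30·139 + 43·97
So 97·(43) ≡ 1 (mod 139), giving 97⁻¹ ≡ 43.
x ≡ 97⁻¹·25 ≡ 43·25 ≡ 102 (mod 139).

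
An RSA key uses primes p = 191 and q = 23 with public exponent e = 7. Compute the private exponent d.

3583

φ(n) = (p−1)(q−1) = 190·22 = 4180.
Need d with 7·d ≡ 1 (mod 4180). Apply the extended Euclidean algorithm:
4180 = 597×7 + 1
7 = 7×1 + 0
Back-substitute:
1 = 4180 − 597·7
So 7·(-597) ≡ 1 (mod 4180), hence d ≡ -597 ≡ 3583 (mod 4180).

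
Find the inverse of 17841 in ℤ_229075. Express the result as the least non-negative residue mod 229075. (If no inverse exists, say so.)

Run Euclid on (229075, 17841):
229075 = 12·17841 + 14983
17841 = 1·14983 + 2858
14983 = 5·2858 + 693
2858 = 4·693 + 86
693 = 8·86 + 5
86 = 17·5 + 1
5 = 5·1 + 0
Since gcd(17841, 229075) = 1, back-substitute to write 1 as a combination:
1 = 86 − 17·5
1 = −17·693 + 137·86
1 = 137·2858 − 565·693
1 = −565·14983 + 2962·2858
1 = 2962·17841 − 3527·14983
1 = −3527·229075 + 45286·17841
So 17841·45286 ≡ 1 (mod 229075).

45286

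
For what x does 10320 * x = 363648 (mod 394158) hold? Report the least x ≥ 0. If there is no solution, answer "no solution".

36090

First find gcd(10320, 394158):
394158 = 38*10320 + 1998
10320 = 5*1998 + 330
1998 = 6*330 + 18
330 = 18*18 + 6
18 = 3*6 + 0
gcd = 6 and 6 | 363648, so solutions exist. Divide through by 6: 1720x ≡ 60608 (mod 65693).
Now find 1720⁻¹ mod 65693:
65693 = 38·1720 + 333
1720 = 5·333 + 55
333 = 6·55 + 3
55 = 18·3 + 1
3 = 3·1 + 0
Back-substitute:
1 = 55 − 18·3
1 = −18·333 + 109·55
1 = 109·1720 − 563·333
1 = −563·65693 + 21503·1720
So 1720⁻¹ ≡ 21503 (mod 65693).
Then x ≡ 21503·60608 ≡ 36090 (mod 65693); the smallest non-negative solution is x = 36090.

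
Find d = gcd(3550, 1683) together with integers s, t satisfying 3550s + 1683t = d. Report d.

Repeated division:
3550 = 2·1683 + 184
1683 = 9·184 + 27
184 = 6·27 + 22
27 = 1·22 + 5
22 = 4·5 + 2
5 = 2·2 + 1
2 = 2·1 + 0
gcd(3550, 1683) = 1.
Back-substituting:
1 = 5 − 2·2
1 = −2·22 + 9·5
1 = 9·27 − 11·22
1 = −11·184 + 75·27
1 = 75·1683 − 686·184
1 = −686·3550 + 1447·1683
So 1 = (-686)·3550 + (1447)·1683.

1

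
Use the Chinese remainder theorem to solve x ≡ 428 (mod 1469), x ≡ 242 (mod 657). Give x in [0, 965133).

577745

Write x = 428 + 1469·k. Then 1469·k ≡ 242 − 428 ≡ 471 (mod 657).
Need 1469⁻¹ mod 657. Extended Euclid on (657, 155):
657 = 4*155 + 37
155 = 4*37 + 7
37 = 5*7 + 2
7 = 3*2 + 1
2 = 2*1 + 0
Back-substitute:
1 = 7 − 3·2
1 = −3·37 + 16·7
1 = 16·155 − 67·37
1 = −67·657 + 284·155
1469⁻¹ ≡ 284 (mod 657), so k ≡ 284·471 ≡ 393 (mod 657).
x = 428 + 1469·393 = 577745.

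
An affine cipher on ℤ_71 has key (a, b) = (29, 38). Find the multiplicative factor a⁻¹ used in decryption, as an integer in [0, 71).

gcd(71, 29) by repeated division:
71 = 2*29 + 13
29 = 2*13 + 3
13 = 4*3 + 1
3 = 3*1 + 0
Since gcd(29, 71) = 1, back-substitute to write 1 as a combination:
1 = 13 − 4·3
1 = −4·29 + 9·13
1 = 9·71 − 22·29
So 29·(-22) ≡ 1 (mod 71), and -22 ≡ 49 (mod 71).

49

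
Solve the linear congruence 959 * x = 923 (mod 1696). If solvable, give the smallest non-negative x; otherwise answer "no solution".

1605

First find gcd(959, 1696):
1696 = 1×959 + 737
959 = 1×737 + 222
737 = 3×222 + 71
222 = 3×71 + 9
71 = 7×9 + 8
9 = 1×8 + 1
8 = 8×1 + 0
gcd = 1, so a unique solution mod 1696 exists.
Back-substitute for the Bézout coefficients:
1 = 9 − 8
1 = −71 + 8·9
1 = 8·222 − 25·71
1 = −25·737 + 83·222
1 = 83·959 − 108·737
1 = −108·1696 + 191·959
So 959·(191) ≡ 1 (mod 1696), giving 959⁻¹ ≡ 191.
x ≡ 959⁻¹·923 ≡ 191·923 ≡ 1605 (mod 1696).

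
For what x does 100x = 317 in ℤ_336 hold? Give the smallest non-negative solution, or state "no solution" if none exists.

no solution

gcd(100, 336):
336 = 3*100 + 36
100 = 2*36 + 28
36 = 1*28 + 8
28 = 3*8 + 4
8 = 2*4 + 0
gcd = 4, but 4 ∤ 317, so the congruence has no solution.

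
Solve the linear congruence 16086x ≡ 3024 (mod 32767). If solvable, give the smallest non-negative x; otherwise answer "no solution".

First find gcd(16086, 32767):
32767 = 2×16086 + 595
16086 = 27×595 + 21
595 = 28×21 + 7
21 = 3×7 + 0
gcd = 7 and 7 | 3024, so solutions exist. Divide through by 7: 2298x ≡ 432 (mod 4681).
Now find 2298⁻¹ mod 4681:
4681 = 2·2298 + 85
2298 = 27·85 + 3
85 = 28·3 + 1
3 = 3·1 + 0
Back-substitute:
1 = 85 − 28·3
1 = −28·2298 + 757·85
1 = 757·4681 − 1542·2298
So 2298·(-1542) ≡ 1 (mod 4681), i.e. 2298⁻¹ ≡ 3139.
Then x ≡ 3139·432 ≡ 3239 (mod 4681); the smallest non-negative solution is x = 3239.

3239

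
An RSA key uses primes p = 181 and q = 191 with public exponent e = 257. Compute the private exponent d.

φ(n) = (p−1)(q−1) = 180·190 = 34200.
Need d with 257·d ≡ 1 (mod 34200). Apply the extended Euclidean algorithm:
34200 = 133·257 + 19
257 = 13·19 + 10
19 = 1·10 + 9
10 = 1·9 + 1
9 = 9·1 + 0
Back-substitute:
1 = 10 − 9
1 = −19 + 2·10
1 = 2·257 − 27·19
1 = −27·34200 + 3593·257
So 257·3593 ≡ 1 (mod 34200), hence d = 3593.

3593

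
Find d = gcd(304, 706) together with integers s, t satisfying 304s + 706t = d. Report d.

2

Repeated division:
706 = 2*304 + 98
304 = 3*98 + 10
98 = 9*10 + 8
10 = 1*8 + 2
8 = 4*2 + 0
gcd(304, 706) = 2.
Back-substituting:
2 = 10 − 8
2 = −98 + 10·10
2 = 10·304 − 31·98
2 = −31·706 + 72·304
So 2 = (-31)·706 + (72)·304.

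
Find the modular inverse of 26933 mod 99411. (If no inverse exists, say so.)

Apply the Euclidean algorithm to 99411 and 26933:
99411 = 3×26933 + 18612
26933 = 1×18612 + 8321
18612 = 2×8321 + 1970
8321 = 4×1970 + 441
1970 = 4×441 + 206
441 = 2×206 + 29
206 = 7×29 + 3
29 = 9×3 + 2
3 = 1×2 + 1
2 = 2×1 + 0
gcd = 1, so the inverse exists. Back-substitute:
1 = 3 − 2
1 = −29 + 10·3
1 = 10·206 − 71·29
1 = −71·441 + 152·206
1 = 152·1970 − 679·441
1 = −679·8321 + 2868·1970
1 = 2868·18612 − 6415·8321
1 = −6415·26933 + 9283·18612
1 = 9283·99411 − 34264·26933
Thus 26933·(-34264) ≡ 1 (mod 99411); reducing, -34264 mod 99411 = 65147.

65147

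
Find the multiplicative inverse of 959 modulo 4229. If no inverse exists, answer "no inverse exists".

Extended Euclidean algorithm:
4229 = 4*959 + 393
959 = 2*393 + 173
393 = 2*173 + 47
173 = 3*47 + 32
47 = 1*32 + 15
32 = 2*15 + 2
15 = 7*2 + 1
2 = 2*1 + 0
Since gcd(959, 4229) = 1, back-substitute to write 1 as a combination:
1 = 15 − 7·2
1 = −7·32 + 15·15
1 = 15·47 − 22·32
1 = −22·173 + 81·47
1 = 81·393 − 184·173
1 = −184·959 + 449·393
1 = 449·4229 − 1980·959
Hence 959⁻¹ ≡ -1980 ≡ 2249 (mod 4229).

2249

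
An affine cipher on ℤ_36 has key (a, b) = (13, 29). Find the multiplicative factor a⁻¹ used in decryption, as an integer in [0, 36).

Apply the Euclidean algorithm to 36 and 13:
36 = 2×13 + 10
13 = 1×10 + 3
10 = 3×3 + 1
3 = 3×1 + 0
Since gcd(13, 36) = 1, back-substitute to write 1 as a combination:
1 = 10 − 3·3
1 = −3·13 + 4·10
1 = 4·36 − 11·13
So 13·(-11) ≡ 1 (mod 36), and -11 ≡ 25 (mod 36).

25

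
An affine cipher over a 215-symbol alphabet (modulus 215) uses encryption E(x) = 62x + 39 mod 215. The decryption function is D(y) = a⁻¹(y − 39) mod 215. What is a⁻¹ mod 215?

Apply the Euclidean algorithm to 215 and 62:
215 = 3*62 + 29
62 = 2*29 + 4
29 = 7*4 + 1
4 = 4*1 + 0
gcd = 1, so the inverse exists. Back-substitute:
1 = 29 − 7·4
1 = −7·62 + 15·29
1 = 15·215 − 52·62
Thus 62·(-52) ≡ 1 (mod 215); reducing, -52 mod 215 = 163.

163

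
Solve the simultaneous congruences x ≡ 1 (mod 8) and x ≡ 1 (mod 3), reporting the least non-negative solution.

1

Write x = 1 + 8·k. Then 8·k ≡ 1 − 1 ≡ 0 (mod 3).
Need 8⁻¹ mod 3. Extended Euclid on (3, 2):
3 = 1·2 + 1
2 = 2·1 + 0
Back-substitute:
1 = 3 − 2
8⁻¹ ≡ 2 (mod 3), so k ≡ 2·0 ≡ 0 (mod 3).
x = 1 + 8·0 = 1.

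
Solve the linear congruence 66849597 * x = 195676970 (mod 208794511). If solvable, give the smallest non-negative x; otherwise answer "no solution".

First find gcd(66849597, 208794511):
208794511 = 3·66849597 + 8245720
66849597 = 8·8245720 + 883837
8245720 = 9·883837 + 291187
883837 = 3·291187 + 10276
291187 = 28·10276 + 3459
10276 = 2·3459 + 3358
3459 = 1·3358 + 101
3358 = 33·101 + 25
101 = 4·25 + 1
25 = 25·1 + 0
gcd = 1, so a unique solution mod 208794511 exists.
Back-substitute for the Bézout coefficients:
1 = 101 − 4·25
1 = −4·3358 + 133·101
1 = 133·3459 − 137·3358
1 = −137·10276 + 407·3459
1 = 407·291187 − 11533·10276
1 = −11533·883837 + 35006·291187
1 = 35006·8245720 − 326587·883837
1 = −326587·66849597 + 2647702·8245720
1 = 2647702·208794511 − 8269693·66849597
So 66849597·(-8269693) ≡ 1 (mod 208794511), giving 66849597⁻¹ ≡ 200524818.
x ≡ 66849597⁻¹·195676970 ≡ 200524818·195676970 ≡ 101561929 (mod 208794511).

101561929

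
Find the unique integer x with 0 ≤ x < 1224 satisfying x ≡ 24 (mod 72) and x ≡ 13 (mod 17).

744

Write x = 24 + 72·k. Then 72·k ≡ 13 − 24 ≡ 6 (mod 17).
Need 72⁻¹ mod 17. Extended Euclid on (17, 4):
17 = 4*4 + 1
4 = 4*1 + 0
Back-substitute:
1 = 17 − 4·4
72⁻¹ ≡ 13 (mod 17), so k ≡ 13·6 ≡ 10 (mod 17).
x = 24 + 72·10 = 744.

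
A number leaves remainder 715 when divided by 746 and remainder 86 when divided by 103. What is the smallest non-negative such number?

Write x = 715 + 746·k. Then 746·k ≡ 86 − 715 ≡ 92 (mod 103).
Need 746⁻¹ mod 103. Extended Euclid on (103, 25):
103 = 4*25 + 3
25 = 8*3 + 1
3 = 3*1 + 0
Back-substitute:
1 = 25 − 8·3
1 = −8·103 + 33·25
746⁻¹ ≡ 33 (mod 103), so k ≡ 33·92 ≡ 49 (mod 103).
x = 715 + 746·49 = 37269.

37269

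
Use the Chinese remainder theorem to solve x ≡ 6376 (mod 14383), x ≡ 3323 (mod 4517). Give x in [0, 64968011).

58128079

Write x = 6376 + 14383·k. Then 14383·k ≡ 3323 − 6376 ≡ 1464 (mod 4517).
Need 14383⁻¹ mod 4517. Extended Euclid on (4517, 832):
4517 = 5*832 + 357
832 = 2*357 + 118
357 = 3*118 + 3
118 = 39*3 + 1
3 = 3*1 + 0
Back-substitute:
1 = 118 − 39·3
1 = −39·357 + 118·118
1 = 118·832 − 275·357
1 = −275·4517 + 1493·832
14383⁻¹ ≡ 1493 (mod 4517), so k ≡ 1493·1464 ≡ 4041 (mod 4517).
x = 6376 + 14383·4041 = 58128079.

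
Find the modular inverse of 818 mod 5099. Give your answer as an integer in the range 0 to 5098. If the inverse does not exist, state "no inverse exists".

Extended Euclidean algorithm:
5099 = 6·818 + 191
818 = 4·191 + 54
191 = 3·54 + 29
54 = 1·29 + 25
29 = 1·25 + 4
25 = 6·4 + 1
4 = 4·1 + 0
gcd = 1, so the inverse exists. Back-substitute:
1 = 25 − 6·4
1 = −6·29 + 7·25
1 = 7·54 − 13·29
1 = −13·191 + 46·54
1 = 46·818 − 197·191
1 = −197·5099 + 1228·818
So 818·1228 ≡ 1 (mod 5099).

1228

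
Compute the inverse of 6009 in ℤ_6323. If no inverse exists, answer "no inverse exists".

Run Euclid on (6323, 6009):
6323 = 1·6009 + 314
6009 = 19·314 + 43
314 = 7·43 + 13
43 = 3·13 + 4
13 = 3·4 + 1
4 = 4·1 + 0
The gcd is 1. Working backward:
1 = 13 − 3·4
1 = −3·43 + 10·13
1 = 10·314 − 73·43
1 = −73·6009 + 1397·314
1 = 1397·6323 − 1470·6009
So 6009·(-1470) ≡ 1 (mod 6323), and -1470 ≡ 4853 (mod 6323).

4853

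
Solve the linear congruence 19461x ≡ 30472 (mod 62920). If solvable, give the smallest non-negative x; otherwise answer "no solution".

First find gcd(19461, 62920):
62920 = 3·19461 + 4537
19461 = 4·4537 + 1313
4537 = 3·1313 + 598
1313 = 2·598 + 117
598 = 5·117 + 13
117 = 9·13 + 0
gcd = 13 and 13 | 30472, so solutions exist. Divide through by 13: 1497x ≡ 2344 (mod 4840).
Now find 1497⁻¹ mod 4840:
4840 = 3*1497 + 349
1497 = 4*349 + 101
349 = 3*101 + 46
101 = 2*46 + 9
46 = 5*9 + 1
9 = 9*1 + 0
Back-substitute:
1 = 46 − 5·9
1 = −5·101 + 11·46
1 = 11·349 − 38·101
1 = −38·1497 + 163·349
1 = 163·4840 − 527·1497
So 1497·(-527) ≡ 1 (mod 4840), i.e. 1497⁻¹ ≡ 4313.
Then x ≡ 4313·2344 ≡ 3752 (mod 4840); the smallest non-negative solution is x = 3752.

3752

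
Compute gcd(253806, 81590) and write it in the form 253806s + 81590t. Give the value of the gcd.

Apply Euclid's algorithm to 253806 and 81590:
253806 = 3×81590 + 9036
81590 = 9×9036 + 266
9036 = 33×266 + 258
266 = 1×258 + 8
258 = 32×8 + 2
8 = 4×2 + 0
gcd(253806, 81590) = 2.
Express as a combination:
2 = 258 − 32·8
2 = −32·266 + 33·258
2 = 33·9036 − 1121·266
2 = −1121·81590 + 10122·9036
2 = 10122·253806 − 31487·81590
So 2 = (10122)·253806 + (-31487)·81590.

2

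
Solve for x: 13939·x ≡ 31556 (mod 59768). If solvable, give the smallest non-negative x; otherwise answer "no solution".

2948

First find gcd(13939, 59768):
59768 = 4·13939 + 4012
13939 = 3·4012 + 1903
4012 = 2·1903 + 206
1903 = 9·206 + 49
206 = 4·49 + 10
49 = 4·10 + 9
10 = 1·9 + 1
9 = 9·1 + 0
gcd = 1, so a unique solution mod 59768 exists.
Back-substitute for the Bézout coefficients:
1 = 10 − 9
1 = −49 + 5·10
1 = 5·206 − 21·49
1 = −21·1903 + 194·206
1 = 194·4012 − 409·1903
1 = −409·13939 + 1421·4012
1 = 1421·59768 − 6093·13939
So 13939·(-6093) ≡ 1 (mod 59768), giving 13939⁻¹ ≡ 53675.
x ≡ 13939⁻¹·31556 ≡ 53675·31556 ≡ 2948 (mod 59768).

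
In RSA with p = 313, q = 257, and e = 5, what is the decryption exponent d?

φ(n) = (p−1)(q−1) = 312·256 = 79872.
Need d with 5·d ≡ 1 (mod 79872). Apply the extended Euclidean algorithm:
79872 = 15974*5 + 2
5 = 2*2 + 1
2 = 2*1 + 0
Back-substitute:
1 = 5 − 2·2
1 = −2·79872 + 31949·5
So 5·31949 ≡ 1 (mod 79872), hence d = 31949.

31949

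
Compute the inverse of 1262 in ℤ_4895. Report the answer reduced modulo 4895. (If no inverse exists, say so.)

Extended Euclidean algorithm:
4895 = 3*1262 + 1109
1262 = 1*1109 + 153
1109 = 7*153 + 38
153 = 4*38 + 1
38 = 38*1 + 0
gcd = 1, so the inverse exists. Back-substitute:
1 = 153 − 4·38
1 = −4·1109 + 29·153
1 = 29·1262 − 33·1109
1 = −33·4895 + 128·1262
So 1262·128 ≡ 1 (mod 4895).

128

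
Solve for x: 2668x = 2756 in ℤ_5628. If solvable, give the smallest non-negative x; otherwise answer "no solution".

First find gcd(2668, 5628):
5628 = 2·2668 + 292
2668 = 9·292 + 40
292 = 7·40 + 12
40 = 3·12 + 4
12 = 3·4 + 0
gcd = 4 and 4 | 2756, so solutions exist. Divide through by 4: 667x ≡ 689 (mod 1407).
Now find 667⁻¹ mod 1407:
1407 = 2*667 + 73
667 = 9*73 + 10
73 = 7*10 + 3
10 = 3*3 + 1
3 = 3*1 + 0
Back-substitute:
1 = 10 − 3·3
1 = −3·73 + 22·10
1 = 22·667 − 201·73
1 = −201·1407 + 424·667
So 667⁻¹ ≡ 424 (mod 1407).
Then x ≡ 424·689 ≡ 887 (mod 1407); the smallest non-negative solution is x = 887.

887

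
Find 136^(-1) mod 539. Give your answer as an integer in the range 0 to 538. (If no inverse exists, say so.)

Run Euclid on (539, 136):
539 = 3*136 + 131
136 = 1*131 + 5
131 = 26*5 + 1
5 = 5*1 + 0
The gcd is 1. Working backward:
1 = 131 − 26·5
1 = −26·136 + 27·131
1 = 27·539 − 107·136
So 136·(-107) ≡ 1 (mod 539), and -107 ≡ 432 (mod 539).

432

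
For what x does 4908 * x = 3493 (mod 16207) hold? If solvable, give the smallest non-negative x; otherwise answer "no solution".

First find gcd(4908, 16207):
16207 = 3×4908 + 1483
4908 = 3×1483 + 459
1483 = 3×459 + 106
459 = 4×106 + 35
106 = 3×35 + 1
35 = 35×1 + 0
gcd = 1, so a unique solution mod 16207 exists.
Back-substitute for the Bézout coefficients:
1 = 106 − 3·35
1 = −3·459 + 13·106
1 = 13·1483 − 42·459
1 = −42·4908 + 139·1483
1 = 139·16207 − 459·4908
So 4908·(-459) ≡ 1 (mod 16207), giving 4908⁻¹ ≡ 15748.
x ≡ 4908⁻¹·3493 ≡ 15748·3493 ≡ 1206 (mod 16207).

1206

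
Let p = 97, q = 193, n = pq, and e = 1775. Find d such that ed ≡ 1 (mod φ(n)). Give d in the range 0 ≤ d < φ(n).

14351

φ(n) = (p−1)(q−1) = 96·192 = 18432.
Need d with 1775·d ≡ 1 (mod 18432). Apply the extended Euclidean algorithm:
18432 = 10×1775 + 682
1775 = 2×682 + 411
682 = 1×411 + 271
411 = 1×271 + 140
271 = 1×140 + 131
140 = 1×131 + 9
131 = 14×9 + 5
9 = 1×5 + 4
5 = 1×4 + 1
4 = 4×1 + 0
Back-substitute:
1 = 5 − 4
1 = −9 + 2·5
1 = 2·131 − 29·9
1 = −29·140 + 31·131
1 = 31·271 − 60·140
1 = −60·411 + 91·271
1 = 91·682 − 151·411
1 = −151·1775 + 393·682
1 = 393·18432 − 4081·1775
So 1775·(-4081) ≡ 1 (mod 18432), hence d ≡ -4081 ≡ 14351 (mod 18432).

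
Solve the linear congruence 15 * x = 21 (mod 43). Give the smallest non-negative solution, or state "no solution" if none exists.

First find gcd(15, 43):
43 = 2×15 + 13
15 = 1×13 + 2
13 = 6×2 + 1
2 = 2×1 + 0
gcd = 1, so a unique solution mod 43 exists.
Back-substitute for the Bézout coefficients:
1 = 13 − 6·2
1 = −6·15 + 7·13
1 = 7·43 − 20·15
So 15·(-20) ≡ 1 (mod 43), giving 15⁻¹ ≡ 23.
x ≡ 15⁻¹·21 ≡ 23·21 ≡ 10 (mod 43).

10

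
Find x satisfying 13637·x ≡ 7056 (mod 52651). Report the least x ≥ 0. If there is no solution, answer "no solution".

First find gcd(13637, 52651):
52651 = 3*13637 + 11740
13637 = 1*11740 + 1897
11740 = 6*1897 + 358
1897 = 5*358 + 107
358 = 3*107 + 37
107 = 2*37 + 33
37 = 1*33 + 4
33 = 8*4 + 1
4 = 4*1 + 0
gcd = 1, so a unique solution mod 52651 exists.
Back-substitute for the Bézout coefficients:
1 = 33 − 8·4
1 = −8·37 + 9·33
1 = 9·107 − 26·37
1 = −26·358 + 87·107
1 = 87·1897 − 461·358
1 = −461·11740 + 2853·1897
1 = 2853·13637 − 3314·11740
1 = −3314·52651 + 12795·13637
So 13637·(12795) ≡ 1 (mod 52651), giving 13637⁻¹ ≡ 12795.
x ≡ 13637⁻¹·7056 ≡ 12795·7056 ≡ 37706 (mod 52651).

37706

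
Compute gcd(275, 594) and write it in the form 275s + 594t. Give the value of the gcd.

Apply Euclid's algorithm to 594 and 275:
594 = 2×275 + 44
275 = 6×44 + 11
44 = 4×11 + 0
gcd(275, 594) = 11.
Express as a combination:
11 = 275 − 6·44
11 = −6·594 + 13·275
So 11 = (-6)·594 + (13)·275.

11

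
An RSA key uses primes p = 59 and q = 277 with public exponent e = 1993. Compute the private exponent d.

14257

φ(n) = (p−1)(q−1) = 58·276 = 16008.
Need d with 1993·d ≡ 1 (mod 16008). Apply the extended Euclidean algorithm:
16008 = 8·1993 + 64
1993 = 31·64 + 9
64 = 7·9 + 1
9 = 9·1 + 0
Back-substitute:
1 = 64 − 7·9
1 = −7·1993 + 218·64
1 = 218·16008 − 1751·1993
So 1993·(-1751) ≡ 1 (mod 16008), hence d ≡ -1751 ≡ 14257 (mod 16008).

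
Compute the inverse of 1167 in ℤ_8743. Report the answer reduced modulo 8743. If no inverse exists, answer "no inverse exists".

6443

gcd(8743, 1167) by repeated division:
8743 = 7·1167 + 574
1167 = 2·574 + 19
574 = 30·19 + 4
19 = 4·4 + 3
4 = 1·3 + 1
3 = 3·1 + 0
gcd = 1, so the inverse exists. Back-substitute:
1 = 4 − 3
1 = −19 + 5·4
1 = 5·574 − 151·19
1 = −151·1167 + 307·574
1 = 307·8743 − 2300·1167
Thus 1167·(-2300) ≡ 1 (mod 8743); reducing, -2300 mod 8743 = 6443.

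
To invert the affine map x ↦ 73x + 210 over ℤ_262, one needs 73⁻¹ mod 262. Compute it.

201

Run Euclid on (262, 73):
262 = 3·73 + 43
73 = 1·43 + 30
43 = 1·30 + 13
30 = 2·13 + 4
13 = 3·4 + 1
4 = 4·1 + 0
gcd = 1, so the inverse exists. Back-substitute:
1 = 13 − 3·4
1 = −3·30 + 7·13
1 = 7·43 − 10·30
1 = −10·73 + 17·43
1 = 17·262 − 61·73
Hence 73⁻¹ ≡ -61 ≡ 201 (mod 262).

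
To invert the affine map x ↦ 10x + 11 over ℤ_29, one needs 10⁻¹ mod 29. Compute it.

Extended Euclidean algorithm:
29 = 2×10 + 9
10 = 1×9 + 1
9 = 9×1 + 0
gcd = 1, so the inverse exists. Back-substitute:
1 = 10 − 9
1 = −29 + 3·10
So 10·3 ≡ 1 (mod 29).

3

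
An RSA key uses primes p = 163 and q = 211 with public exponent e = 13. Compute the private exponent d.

2617

φ(n) = (p−1)(q−1) = 162·210 = 34020.
Need d with 13·d ≡ 1 (mod 34020). Apply the extended Euclidean algorithm:
34020 = 2616·13 + 12
13 = 1·12 + 1
12 = 12·1 + 0
Back-substitute:
1 = 13 − 12
1 = −34020 + 2617·13
So 13·2617 ≡ 1 (mod 34020), hence d = 2617.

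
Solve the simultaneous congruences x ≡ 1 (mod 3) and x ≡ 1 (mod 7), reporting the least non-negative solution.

1

Write x = 1 + 3·k. Then 3·k ≡ 1 − 1 ≡ 0 (mod 7).
Need 3⁻¹ mod 7. Extended Euclid on (7, 3):
7 = 2*3 + 1
3 = 3*1 + 0
Back-substitute:
1 = 7 − 2·3
3⁻¹ ≡ 5 (mod 7), so k ≡ 5·0 ≡ 0 (mod 7).
x = 1 + 3·0 = 1.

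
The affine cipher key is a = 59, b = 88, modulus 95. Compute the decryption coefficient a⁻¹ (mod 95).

29

gcd(95, 59) by repeated division:
95 = 1×59 + 36
59 = 1×36 + 23
36 = 1×23 + 13
23 = 1×13 + 10
13 = 1×10 + 3
10 = 3×3 + 1
3 = 3×1 + 0
Since gcd(59, 95) = 1, back-substitute to write 1 as a combination:
1 = 10 − 3·3
1 = −3·13 + 4·10
1 = 4·23 − 7·13
1 = −7·36 + 11·23
1 = 11·59 − 18·36
1 = −18·95 + 29·59
So 59·29 ≡ 1 (mod 95).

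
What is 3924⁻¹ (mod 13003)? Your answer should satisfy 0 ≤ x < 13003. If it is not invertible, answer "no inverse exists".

Run Euclid on (13003, 3924):
13003 = 3*3924 + 1231
3924 = 3*1231 + 231
1231 = 5*231 + 76
231 = 3*76 + 3
76 = 25*3 + 1
3 = 3*1 + 0
The gcd is 1. Working backward:
1 = 76 − 25·3
1 = −25·231 + 76·76
1 = 76·1231 − 405·231
1 = −405·3924 + 1291·1231
1 = 1291·13003 − 4278·3924
So 3924·(-4278) ≡ 1 (mod 13003), and -4278 ≡ 8725 (mod 13003).

8725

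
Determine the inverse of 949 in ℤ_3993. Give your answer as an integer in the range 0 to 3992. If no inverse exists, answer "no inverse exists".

1885

Apply the Euclidean algorithm to 3993 and 949:
3993 = 4×949 + 197
949 = 4×197 + 161
197 = 1×161 + 36
161 = 4×36 + 17
36 = 2×17 + 2
17 = 8×2 + 1
2 = 2×1 + 0
Since gcd(949, 3993) = 1, back-substitute to write 1 as a combination:
1 = 17 − 8·2
1 = −8·36 + 17·17
1 = 17·161 − 76·36
1 = −76·197 + 93·161
1 = 93·949 − 448·197
1 = −448·3993 + 1885·949
So 949·1885 ≡ 1 (mod 3993).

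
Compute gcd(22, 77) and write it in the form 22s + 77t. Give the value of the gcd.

Apply Euclid's algorithm to 77 and 22:
77 = 3*22 + 11
22 = 2*11 + 0
gcd(22, 77) = 11.
Express as a combination:
11 = 77 − 3·22
So 11 = (1)·77 + (-3)·22.

11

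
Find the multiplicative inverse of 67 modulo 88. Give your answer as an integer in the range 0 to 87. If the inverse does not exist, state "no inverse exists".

Extended Euclidean algorithm:
88 = 1*67 + 21
67 = 3*21 + 4
21 = 5*4 + 1
4 = 4*1 + 0
Since gcd(67, 88) = 1, back-substitute to write 1 as a combination:
1 = 21 − 5·4
1 = −5·67 + 16·21
1 = 16·88 − 21·67
Hence 67⁻¹ ≡ -21 ≡ 67 (mod 88).

67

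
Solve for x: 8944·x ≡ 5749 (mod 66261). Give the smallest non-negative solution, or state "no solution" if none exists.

gcd(8944, 66261):
66261 = 7·8944 + 3653
8944 = 2·3653 + 1638
3653 = 2·1638 + 377
1638 = 4·377 + 130
377 = 2·130 + 117
130 = 1·117 + 13
117 = 9·13 + 0
gcd = 13, but 13 ∤ 5749, so the congruence has no solution.

no solution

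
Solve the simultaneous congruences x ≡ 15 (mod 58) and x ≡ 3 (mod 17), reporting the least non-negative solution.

479

Write x = 15 + 58·k. Then 58·k ≡ 3 − 15 ≡ 5 (mod 17).
Need 58⁻¹ mod 17. Extended Euclid on (17, 7):
17 = 2*7 + 3
7 = 2*3 + 1
3 = 3*1 + 0
Back-substitute:
1 = 7 − 2·3
1 = −2·17 + 5·7
58⁻¹ ≡ 5 (mod 17), so k ≡ 5·5 ≡ 8 (mod 17).
x = 15 + 58·8 = 479.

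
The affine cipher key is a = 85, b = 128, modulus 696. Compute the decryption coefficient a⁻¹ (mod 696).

gcd(696, 85) by repeated division:
696 = 8×85 + 16
85 = 5×16 + 5
16 = 3×5 + 1
5 = 5×1 + 0
Since gcd(85, 696) = 1, back-substitute to write 1 as a combination:
1 = 16 − 3·5
1 = −3·85 + 16·16
1 = 16·696 − 131·85
Hence 85⁻¹ ≡ -131 ≡ 565 (mod 696).

565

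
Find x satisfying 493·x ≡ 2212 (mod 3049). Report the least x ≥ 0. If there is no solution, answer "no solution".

First find gcd(493, 3049):
3049 = 6*493 + 91
493 = 5*91 + 38
91 = 2*38 + 15
38 = 2*15 + 8
15 = 1*8 + 7
8 = 1*7 + 1
7 = 7*1 + 0
gcd = 1, so a unique solution mod 3049 exists.
Back-substitute for the Bézout coefficients:
1 = 8 − 7
1 = −15 + 2·8
1 = 2·38 − 5·15
1 = −5·91 + 12·38
1 = 12·493 − 65·91
1 = −65·3049 + 402·493
So 493·(402) ≡ 1 (mod 3049), giving 493⁻¹ ≡ 402.
x ≡ 493⁻¹·2212 ≡ 402·2212 ≡ 1965 (mod 3049).

1965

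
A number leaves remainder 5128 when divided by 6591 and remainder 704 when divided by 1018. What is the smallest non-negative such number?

Write x = 5128 + 6591·k. Then 6591·k ≡ 704 − 5128 ≡ 666 (mod 1018).
Need 6591⁻¹ mod 1018. Extended Euclid on (1018, 483):
1018 = 2·483 + 52
483 = 9·52 + 15
52 = 3·15 + 7
15 = 2·7 + 1
7 = 7·1 + 0
Back-substitute:
1 = 15 − 2·7
1 = −2·52 + 7·15
1 = 7·483 − 65·52
1 = −65·1018 + 137·483
6591⁻¹ ≡ 137 (mod 1018), so k ≡ 137·666 ≡ 640 (mod 1018).
x = 5128 + 6591·640 = 4223368.

4223368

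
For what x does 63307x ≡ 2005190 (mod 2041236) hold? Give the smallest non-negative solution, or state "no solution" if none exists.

First find gcd(63307, 2041236):
2041236 = 32·63307 + 15412
63307 = 4·15412 + 1659
15412 = 9·1659 + 481
1659 = 3·481 + 216
481 = 2·216 + 49
216 = 4·49 + 20
49 = 2·20 + 9
20 = 2·9 + 2
9 = 4·2 + 1
2 = 2·1 + 0
gcd = 1, so a unique solution mod 2041236 exists.
Back-substitute for the Bézout coefficients:
1 = 9 − 4·2
1 = −4·20 + 9·9
1 = 9·49 − 22·20
1 = −22·216 + 97·49
1 = 97·481 − 216·216
1 = −216·1659 + 745·481
1 = 745·15412 − 6921·1659
1 = −6921·63307 + 28429·15412
1 = 28429·2041236 − 916649·63307
So 63307·(-916649) ≡ 1 (mod 2041236), giving 63307⁻¹ ≡ 1124587.
x ≡ 63307⁻¹·2005190 ≡ 1124587·2005190 ≡ 42722 (mod 2041236).

42722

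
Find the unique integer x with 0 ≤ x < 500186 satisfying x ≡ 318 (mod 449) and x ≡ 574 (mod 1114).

240084

Write x = 318 + 449·k. Then 449·k ≡ 574 − 318 ≡ 256 (mod 1114).
Need 449⁻¹ mod 1114. Extended Euclid on (1114, 449):
1114 = 2×449 + 216
449 = 2×216 + 17
216 = 12×17 + 12
17 = 1×12 + 5
12 = 2×5 + 2
5 = 2×2 + 1
2 = 2×1 + 0
Back-substitute:
1 = 5 − 2·2
1 = −2·12 + 5·5
1 = 5·17 − 7·12
1 = −7·216 + 89·17
1 = 89·449 − 185·216
1 = −185·1114 + 459·449
449⁻¹ ≡ 459 (mod 1114), so k ≡ 459·256 ≡ 534 (mod 1114).
x = 318 + 449·534 = 240084.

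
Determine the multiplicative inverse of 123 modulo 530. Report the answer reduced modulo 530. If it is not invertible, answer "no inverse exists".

237

gcd(530, 123) by repeated division:
530 = 4*123 + 38
123 = 3*38 + 9
38 = 4*9 + 2
9 = 4*2 + 1
2 = 2*1 + 0
The gcd is 1. Working backward:
1 = 9 − 4·2
1 = −4·38 + 17·9
1 = 17·123 − 55·38
1 = −55·530 + 237·123
So 123·237 ≡ 1 (mod 530).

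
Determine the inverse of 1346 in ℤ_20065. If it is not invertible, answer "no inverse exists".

11076

Extended Euclidean algorithm:
20065 = 14*1346 + 1221
1346 = 1*1221 + 125
1221 = 9*125 + 96
125 = 1*96 + 29
96 = 3*29 + 9
29 = 3*9 + 2
9 = 4*2 + 1
2 = 2*1 + 0
Since gcd(1346, 20065) = 1, back-substitute to write 1 as a combination:
1 = 9 − 4·2
1 = −4·29 + 13·9
1 = 13·96 − 43·29
1 = −43·125 + 56·96
1 = 56·1221 − 547·125
1 = −547·1346 + 603·1221
1 = 603·20065 − 8989·1346
Thus 1346·(-8989) ≡ 1 (mod 20065); reducing, -8989 mod 20065 = 11076.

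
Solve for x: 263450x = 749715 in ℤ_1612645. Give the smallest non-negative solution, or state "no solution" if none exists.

First find gcd(263450, 1612645):
1612645 = 6×263450 + 31945
263450 = 8×31945 + 7890
31945 = 4×7890 + 385
7890 = 20×385 + 190
385 = 2×190 + 5
190 = 38×5 + 0
gcd = 5 and 5 | 749715, so solutions exist. Divide through by 5: 52690x ≡ 149943 (mod 322529).
Now find 52690⁻¹ mod 322529:
322529 = 6*52690 + 6389
52690 = 8*6389 + 1578
6389 = 4*1578 + 77
1578 = 20*77 + 38
77 = 2*38 + 1
38 = 38*1 + 0
Back-substitute:
1 = 77 − 2·38
1 = −2·1578 + 41·77
1 = 41·6389 − 166·1578
1 = −166·52690 + 1369·6389
1 = 1369·322529 − 8380·52690
So 52690·(-8380) ≡ 1 (mod 322529), i.e. 52690⁻¹ ≡ 314149.
Then x ≡ 314149·149943 ≡ 50644 (mod 322529); the smallest non-negative solution is x = 50644.

50644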